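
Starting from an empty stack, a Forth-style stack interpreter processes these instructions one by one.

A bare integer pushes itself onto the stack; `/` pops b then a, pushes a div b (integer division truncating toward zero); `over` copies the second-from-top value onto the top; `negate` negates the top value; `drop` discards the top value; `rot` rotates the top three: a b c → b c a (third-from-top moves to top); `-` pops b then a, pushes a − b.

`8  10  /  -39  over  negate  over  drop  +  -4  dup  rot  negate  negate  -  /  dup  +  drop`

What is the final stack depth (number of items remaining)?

1

8      → 8
10     → 8 10
/      → 0
-39    → 0 -39
over   → 0 -39 0
negate → 0 -39 0
over   → 0 -39 0 -39
drop   → 0 -39 0
+      → 0 -39
-4     → 0 -39 -4
dup    → 0 -39 -4 -4
rot    → 0 -4 -4 -39
negate → 0 -4 -4 39
negate → 0 -4 -4 -39
-      → 0 -4 35
/      → 0 0
dup    → 0 0 0
+      → 0 0
drop   → 0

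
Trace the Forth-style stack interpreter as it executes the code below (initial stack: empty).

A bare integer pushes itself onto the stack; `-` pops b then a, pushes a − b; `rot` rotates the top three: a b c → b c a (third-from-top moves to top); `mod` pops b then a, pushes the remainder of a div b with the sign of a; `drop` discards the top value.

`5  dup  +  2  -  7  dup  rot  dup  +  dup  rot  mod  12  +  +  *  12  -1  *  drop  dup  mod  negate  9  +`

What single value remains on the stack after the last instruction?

5      → 5
dup    → 5 5
+      → 10
2      → 10 2
-      → 8
7      → 8 7
dup    → 8 7 7
rot    → 7 7 8
dup    → 7 7 8 8
+      → 7 7 16
dup    → 7 7 16 16
rot    → 7 16 16 7
mod    → 7 16 2
12     → 7 16 2 12
+      → 7 16 14
+      → 7 30
*      → 210
12     → 210 12
-1     → 210 12 -1
*      → 210 -12
drop   → 210
dup    → 210 210
mod    → 0
negate → 0
9      → 0 9
+      → 9

9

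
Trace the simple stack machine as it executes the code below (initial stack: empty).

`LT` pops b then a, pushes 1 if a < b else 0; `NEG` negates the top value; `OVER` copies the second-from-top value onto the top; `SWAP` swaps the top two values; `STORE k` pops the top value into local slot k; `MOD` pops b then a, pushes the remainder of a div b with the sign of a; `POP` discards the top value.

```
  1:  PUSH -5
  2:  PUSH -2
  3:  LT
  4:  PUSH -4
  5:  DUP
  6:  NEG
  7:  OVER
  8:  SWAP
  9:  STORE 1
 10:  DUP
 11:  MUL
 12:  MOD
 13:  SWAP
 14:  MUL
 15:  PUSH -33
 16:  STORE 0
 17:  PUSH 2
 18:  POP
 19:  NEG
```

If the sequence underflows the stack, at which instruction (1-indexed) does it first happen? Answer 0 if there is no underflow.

PUSH -5  : -5
PUSH -2  : -5 -2
LT       : 1
PUSH -4  : 1 -4
DUP      : 1 -4 -4
NEG      : 1 -4 4
OVER     : 1 -4 4 -4
SWAP     : 1 -4 -4 4
STORE 1  : 1 -4 -4
DUP      : 1 -4 -4 -4
MUL      : 1 -4 16
MOD      : 1 -4
SWAP     : -4 1
MUL      : -4
PUSH -33 : -4 -33
STORE 0  : -4
PUSH 2   : -4 2
POP      : -4
NEG      : 4

0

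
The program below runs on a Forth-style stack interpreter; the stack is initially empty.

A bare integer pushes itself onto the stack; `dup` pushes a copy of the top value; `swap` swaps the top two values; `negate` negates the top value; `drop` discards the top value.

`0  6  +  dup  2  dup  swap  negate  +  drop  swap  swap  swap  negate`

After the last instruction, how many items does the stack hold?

0      → [0]
6      → [0, 6]
+      → [6]
dup    → [6, 6]
2      → [6, 6, 2]
dup    → [6, 6, 2, 2]
swap   → [6, 6, 2, 2]
negate → [6, 6, 2, -2]
+      → [6, 6, 0]
drop   → [6, 6]
swap   → [6, 6]
swap   → [6, 6]
swap   → [6, 6]
negate → [6, -6]

2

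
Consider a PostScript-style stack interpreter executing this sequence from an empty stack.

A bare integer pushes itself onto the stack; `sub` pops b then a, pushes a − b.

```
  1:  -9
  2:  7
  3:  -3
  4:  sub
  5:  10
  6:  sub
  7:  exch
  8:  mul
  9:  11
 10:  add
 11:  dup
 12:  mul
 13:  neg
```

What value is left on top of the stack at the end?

-121

-9   -> -9
7    -> -9 7
-3   -> -9 7 -3
sub  -> -9 10
10   -> -9 10 10
sub  -> -9 0
exch -> 0 -9
mul  -> 0
11   -> 0 11
add  -> 11
dup  -> 11 11
mul  -> 121
neg  -> -121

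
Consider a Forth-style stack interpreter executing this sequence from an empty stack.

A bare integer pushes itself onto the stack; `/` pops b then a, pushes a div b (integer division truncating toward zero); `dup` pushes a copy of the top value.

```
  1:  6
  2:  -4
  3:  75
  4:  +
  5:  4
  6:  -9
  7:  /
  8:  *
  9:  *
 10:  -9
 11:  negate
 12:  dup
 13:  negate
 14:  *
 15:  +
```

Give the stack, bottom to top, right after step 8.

[6, 0]

6  : [6]
-4 : [6, -4]
75 : [6, -4, 75]
+  : [6, 71]
4  : [6, 71, 4]
-9 : [6, 71, 4, -9]
/  : [6, 71, 0]
*  : [6, 0]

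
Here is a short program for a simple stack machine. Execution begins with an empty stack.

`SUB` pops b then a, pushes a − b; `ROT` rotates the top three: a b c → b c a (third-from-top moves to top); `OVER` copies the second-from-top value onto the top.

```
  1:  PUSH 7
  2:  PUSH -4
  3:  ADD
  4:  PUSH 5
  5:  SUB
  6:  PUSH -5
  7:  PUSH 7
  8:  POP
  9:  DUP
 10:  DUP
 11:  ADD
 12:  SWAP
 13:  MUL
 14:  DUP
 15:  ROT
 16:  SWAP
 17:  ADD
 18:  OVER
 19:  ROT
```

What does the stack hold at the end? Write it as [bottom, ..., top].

[48, 50, 50]

PUSH 7   7
PUSH -4  7 -4
ADD      3
PUSH 5   3 5
SUB      -2
PUSH -5  -2 -5
PUSH 7   -2 -5 7
POP      -2 -5
DUP      -2 -5 -5
DUP      -2 -5 -5 -5
ADD      -2 -5 -10
SWAP     -2 -10 -5
MUL      -2 50
DUP      -2 50 50
ROT      50 50 -2
SWAP     50 -2 50
ADD      50 48
OVER     50 48 50
ROT      48 50 50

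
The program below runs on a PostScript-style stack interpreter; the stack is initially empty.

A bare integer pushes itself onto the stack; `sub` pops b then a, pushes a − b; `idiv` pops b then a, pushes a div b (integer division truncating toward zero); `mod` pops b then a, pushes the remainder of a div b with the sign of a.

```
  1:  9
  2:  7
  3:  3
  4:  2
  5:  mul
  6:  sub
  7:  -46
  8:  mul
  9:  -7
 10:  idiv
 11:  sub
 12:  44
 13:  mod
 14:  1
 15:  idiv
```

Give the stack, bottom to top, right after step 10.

[9, 6]

9    -> [9]
7    -> [9, 7]
3    -> [9, 7, 3]
2    -> [9, 7, 3, 2]
mul  -> [9, 7, 6]
sub  -> [9, 1]
-46  -> [9, 1, -46]
mul  -> [9, -46]
-7   -> [9, -46, -7]
idiv -> [9, 6]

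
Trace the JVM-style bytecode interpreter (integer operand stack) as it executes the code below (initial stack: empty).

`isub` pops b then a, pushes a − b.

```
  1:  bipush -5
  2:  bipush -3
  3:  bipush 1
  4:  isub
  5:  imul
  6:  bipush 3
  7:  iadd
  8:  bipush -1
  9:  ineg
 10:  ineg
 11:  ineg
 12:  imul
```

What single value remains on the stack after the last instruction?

23

bipush -5 : [-5]
bipush -3 : [-5, -3]
bipush 1  : [-5, -3, 1]
isub      : [-5, -4]
imul      : [20]
bipush 3  : [20, 3]
iadd      : [23]
bipush -1 : [23, -1]
ineg      : [23, 1]
ineg      : [23, -1]
ineg      : [23, 1]
imul      : [23]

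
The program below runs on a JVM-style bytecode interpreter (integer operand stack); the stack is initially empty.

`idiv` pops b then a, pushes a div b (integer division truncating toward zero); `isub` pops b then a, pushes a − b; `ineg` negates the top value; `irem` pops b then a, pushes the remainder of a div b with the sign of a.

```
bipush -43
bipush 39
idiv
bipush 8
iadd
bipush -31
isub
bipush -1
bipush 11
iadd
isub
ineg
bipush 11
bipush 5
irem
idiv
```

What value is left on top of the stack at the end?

-28

bipush -43 : [-43]
bipush 39  : [-43, 39]
idiv       : [-1]
bipush 8   : [-1, 8]
iadd       : [7]
bipush -31 : [7, -31]
isub       : [38]
bipush -1  : [38, -1]
bipush 11  : [38, -1, 11]
iadd       : [38, 10]
isub       : [28]
ineg       : [-28]
bipush 11  : [-28, 11]
bipush 5   : [-28, 11, 5]
irem       : [-28, 1]
idiv       : [-28]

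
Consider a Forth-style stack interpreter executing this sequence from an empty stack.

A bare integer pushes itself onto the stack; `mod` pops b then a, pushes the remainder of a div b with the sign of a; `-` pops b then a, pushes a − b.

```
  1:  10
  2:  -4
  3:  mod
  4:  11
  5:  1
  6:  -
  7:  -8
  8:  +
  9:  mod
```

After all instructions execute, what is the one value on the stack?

0

10  → [10]
-4  → [10, -4]
mod → [2]
11  → [2, 11]
1   → [2, 11, 1]
-   → [2, 10]
-8  → [2, 10, -8]
+   → [2, 2]
mod → [0]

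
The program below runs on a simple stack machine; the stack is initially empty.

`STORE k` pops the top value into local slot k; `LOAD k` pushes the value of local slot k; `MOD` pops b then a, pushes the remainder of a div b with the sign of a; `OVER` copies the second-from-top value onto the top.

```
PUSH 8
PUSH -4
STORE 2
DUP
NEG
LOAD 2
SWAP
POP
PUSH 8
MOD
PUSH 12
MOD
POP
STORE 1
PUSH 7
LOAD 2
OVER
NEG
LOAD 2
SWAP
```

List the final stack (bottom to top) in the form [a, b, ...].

[7, -4, -4, -7]

PUSH 8  → [8]
PUSH -4 → [8, -4]
STORE 2 → [8]
DUP     → [8, 8]
NEG     → [8, -8]
LOAD 2  → [8, -8, -4]
SWAP    → [8, -4, -8]
POP     → [8, -4]
PUSH 8  → [8, -4, 8]
MOD     → [8, -4]
PUSH 12 → [8, -4, 12]
MOD     → [8, -4]
POP     → [8]
STORE 1 → []
PUSH 7  → [7]
LOAD 2  → [7, -4]
OVER    → [7, -4, 7]
NEG     → [7, -4, -7]
LOAD 2  → [7, -4, -7, -4]
SWAP    → [7, -4, -4, -7]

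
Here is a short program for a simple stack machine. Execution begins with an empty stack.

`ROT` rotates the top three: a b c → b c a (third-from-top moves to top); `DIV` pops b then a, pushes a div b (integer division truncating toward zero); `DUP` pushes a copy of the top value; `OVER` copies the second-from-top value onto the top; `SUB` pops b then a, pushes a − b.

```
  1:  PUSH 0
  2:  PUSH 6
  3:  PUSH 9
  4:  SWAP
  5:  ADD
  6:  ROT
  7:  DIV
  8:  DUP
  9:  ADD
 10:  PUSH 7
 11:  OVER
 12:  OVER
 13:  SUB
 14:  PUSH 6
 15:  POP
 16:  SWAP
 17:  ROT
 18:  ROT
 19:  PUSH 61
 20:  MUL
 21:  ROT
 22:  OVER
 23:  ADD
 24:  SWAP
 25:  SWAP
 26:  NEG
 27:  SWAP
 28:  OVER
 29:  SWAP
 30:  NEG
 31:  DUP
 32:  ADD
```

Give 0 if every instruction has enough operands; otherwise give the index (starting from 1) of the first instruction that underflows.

6

PUSH 0 → 0
PUSH 6 → 0 6
PUSH 9 → 0 6 9
SWAP   → 0 9 6
ADD    → 0 15
ROT  — needs 3 operands, stack has 2 → underflow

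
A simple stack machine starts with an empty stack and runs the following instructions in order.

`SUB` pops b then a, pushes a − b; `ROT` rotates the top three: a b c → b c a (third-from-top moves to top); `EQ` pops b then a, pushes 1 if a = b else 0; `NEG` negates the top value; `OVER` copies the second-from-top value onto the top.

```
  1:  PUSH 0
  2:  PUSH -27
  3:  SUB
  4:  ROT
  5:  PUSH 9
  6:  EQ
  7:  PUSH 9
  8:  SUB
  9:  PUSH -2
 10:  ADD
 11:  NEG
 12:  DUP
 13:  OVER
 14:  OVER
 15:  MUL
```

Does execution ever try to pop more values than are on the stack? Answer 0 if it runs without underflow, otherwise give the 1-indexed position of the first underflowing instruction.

4

PUSH 0   -> 0
PUSH -27 -> 0 -27
SUB      -> 27
ROT  — needs 3 operands, stack has 1 → underflow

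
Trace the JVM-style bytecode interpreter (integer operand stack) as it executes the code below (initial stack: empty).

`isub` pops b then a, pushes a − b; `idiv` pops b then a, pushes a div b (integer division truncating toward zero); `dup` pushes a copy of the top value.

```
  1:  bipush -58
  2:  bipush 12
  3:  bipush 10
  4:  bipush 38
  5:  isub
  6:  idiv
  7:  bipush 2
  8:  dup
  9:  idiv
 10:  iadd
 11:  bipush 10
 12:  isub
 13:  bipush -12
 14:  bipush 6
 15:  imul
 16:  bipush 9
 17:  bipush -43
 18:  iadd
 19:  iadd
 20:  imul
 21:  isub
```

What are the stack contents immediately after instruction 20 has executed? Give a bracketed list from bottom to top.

bipush -58  [-58]
bipush 12   [-58, 12]
bipush 10   [-58, 12, 10]
bipush 38   [-58, 12, 10, 38]
isub        [-58, 12, -28]
idiv        [-58, 0]
bipush 2    [-58, 0, 2]
dup         [-58, 0, 2, 2]
idiv        [-58, 0, 1]
iadd        [-58, 1]
bipush 10   [-58, 1, 10]
isub        [-58, -9]
bipush -12  [-58, -9, -12]
bipush 6    [-58, -9, -12, 6]
imul        [-58, -9, -72]
bipush 9    [-58, -9, -72, 9]
bipush -43  [-58, -9, -72, 9, -43]
iadd        [-58, -9, -72, -34]
iadd        [-58, -9, -106]
imul        [-58, 954]

[-58, 954]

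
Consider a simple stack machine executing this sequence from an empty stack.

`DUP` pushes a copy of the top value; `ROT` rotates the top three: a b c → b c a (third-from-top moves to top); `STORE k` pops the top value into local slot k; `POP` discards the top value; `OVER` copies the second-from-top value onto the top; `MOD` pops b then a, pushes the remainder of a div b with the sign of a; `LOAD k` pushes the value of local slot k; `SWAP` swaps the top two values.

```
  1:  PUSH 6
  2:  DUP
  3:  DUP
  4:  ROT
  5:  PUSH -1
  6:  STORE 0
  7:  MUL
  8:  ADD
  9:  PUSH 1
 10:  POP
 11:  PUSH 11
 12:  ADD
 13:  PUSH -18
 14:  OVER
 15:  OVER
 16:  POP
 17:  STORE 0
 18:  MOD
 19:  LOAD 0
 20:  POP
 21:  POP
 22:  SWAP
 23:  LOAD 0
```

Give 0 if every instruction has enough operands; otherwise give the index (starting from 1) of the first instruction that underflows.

22

PUSH 6    6
DUP       6 6
DUP       6 6 6
ROT       6 6 6
PUSH -1   6 6 6 -1
STORE 0   6 6 6
MUL       6 36
ADD       42
PUSH 1    42 1
POP       42
PUSH 11   42 11
ADD       53
PUSH -18  53 -18
OVER      53 -18 53
OVER      53 -18 53 -18
POP       53 -18 53
STORE 0   53 -18
MOD       17
LOAD 0    17 53
POP       17
POP       (empty)
SWAP  — needs 2 operands, stack has 0 → underflow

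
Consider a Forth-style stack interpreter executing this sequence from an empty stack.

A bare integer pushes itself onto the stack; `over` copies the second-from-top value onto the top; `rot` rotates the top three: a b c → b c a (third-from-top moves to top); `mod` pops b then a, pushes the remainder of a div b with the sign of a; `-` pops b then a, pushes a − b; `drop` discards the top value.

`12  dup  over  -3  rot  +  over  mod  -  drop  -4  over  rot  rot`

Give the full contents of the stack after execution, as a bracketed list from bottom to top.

12    12
dup   12 12
over  12 12 12
-3    12 12 12 -3
rot   12 12 -3 12
+     12 12 9
over  12 12 9 12
mod   12 12 9
-     12 3
drop  12
-4    12 -4
over  12 -4 12
rot   -4 12 12
rot   12 12 -4

[12, 12, -4]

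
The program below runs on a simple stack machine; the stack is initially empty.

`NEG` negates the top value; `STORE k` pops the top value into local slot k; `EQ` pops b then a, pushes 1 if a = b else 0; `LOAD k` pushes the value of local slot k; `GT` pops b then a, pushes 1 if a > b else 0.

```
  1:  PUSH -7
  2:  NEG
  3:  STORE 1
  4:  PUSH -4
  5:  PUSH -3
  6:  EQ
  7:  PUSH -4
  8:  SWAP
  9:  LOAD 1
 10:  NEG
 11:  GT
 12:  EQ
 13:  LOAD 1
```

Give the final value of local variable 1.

PUSH -7 -> [-7]
NEG     -> [7]
STORE 1 -> []
PUSH -4 -> [-4]
PUSH -3 -> [-4, -3]
EQ      -> [0]
PUSH -4 -> [0, -4]
SWAP    -> [-4, 0]
LOAD 1  -> [-4, 0, 7]
NEG     -> [-4, 0, -7]
GT      -> [-4, 1]
EQ      -> [0]
LOAD 1  -> [0, 7]

7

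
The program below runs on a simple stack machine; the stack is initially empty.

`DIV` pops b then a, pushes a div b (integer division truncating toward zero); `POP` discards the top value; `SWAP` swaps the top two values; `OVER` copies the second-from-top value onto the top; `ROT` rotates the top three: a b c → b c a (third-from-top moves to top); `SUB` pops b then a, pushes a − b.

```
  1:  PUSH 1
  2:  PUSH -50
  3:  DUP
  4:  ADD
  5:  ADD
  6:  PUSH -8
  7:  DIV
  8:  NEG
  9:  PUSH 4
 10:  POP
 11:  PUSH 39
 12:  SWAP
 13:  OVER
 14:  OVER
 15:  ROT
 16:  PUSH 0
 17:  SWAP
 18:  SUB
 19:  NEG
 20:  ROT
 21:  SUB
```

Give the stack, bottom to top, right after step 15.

[39, 39, -12, -12]

PUSH 1   : 1
PUSH -50 : 1 -50
DUP      : 1 -50 -50
ADD      : 1 -100
ADD      : -99
PUSH -8  : -99 -8
DIV      : 12
NEG      : -12
PUSH 4   : -12 4
POP      : -12
PUSH 39  : -12 39
SWAP     : 39 -12
OVER     : 39 -12 39
OVER     : 39 -12 39 -12
ROT      : 39 39 -12 -12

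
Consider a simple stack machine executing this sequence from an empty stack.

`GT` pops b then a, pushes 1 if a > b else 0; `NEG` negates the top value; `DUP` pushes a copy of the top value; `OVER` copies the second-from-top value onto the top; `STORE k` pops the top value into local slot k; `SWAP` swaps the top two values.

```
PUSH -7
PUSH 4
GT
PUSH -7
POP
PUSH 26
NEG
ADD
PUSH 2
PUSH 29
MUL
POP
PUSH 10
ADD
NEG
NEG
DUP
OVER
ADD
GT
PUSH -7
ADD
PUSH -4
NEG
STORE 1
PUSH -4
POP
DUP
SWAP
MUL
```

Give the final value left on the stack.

36

PUSH -7 -> [-7]
PUSH 4  -> [-7, 4]
GT      -> [0]
PUSH -7 -> [0, -7]
POP     -> [0]
PUSH 26 -> [0, 26]
NEG     -> [0, -26]
ADD     -> [-26]
PUSH 2  -> [-26, 2]
PUSH 29 -> [-26, 2, 29]
MUL     -> [-26, 58]
POP     -> [-26]
PUSH 10 -> [-26, 10]
ADD     -> [-16]
NEG     -> [16]
NEG     -> [-16]
DUP     -> [-16, -16]
OVER    -> [-16, -16, -16]
ADD     -> [-16, -32]
GT      -> [1]
PUSH -7 -> [1, -7]
ADD     -> [-6]
PUSH -4 -> [-6, -4]
NEG     -> [-6, 4]
STORE 1 -> [-6]
PUSH -4 -> [-6, -4]
POP     -> [-6]
DUP     -> [-6, -6]
SWAP    -> [-6, -6]
MUL     -> [36]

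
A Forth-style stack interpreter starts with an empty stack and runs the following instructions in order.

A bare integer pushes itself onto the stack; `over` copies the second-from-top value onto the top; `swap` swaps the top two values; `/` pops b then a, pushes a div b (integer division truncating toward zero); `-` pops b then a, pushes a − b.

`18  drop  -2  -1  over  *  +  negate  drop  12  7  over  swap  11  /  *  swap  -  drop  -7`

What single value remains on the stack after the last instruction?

18     → 18
drop   → (empty)
-2     → -2
-1     → -2 -1
over   → -2 -1 -2
*      → -2 2
+      → 0
negate → 0
drop   → (empty)
12     → 12
7      → 12 7
over   → 12 7 12
swap   → 12 12 7
11     → 12 12 7 11
/      → 12 12 0
*      → 12 0
swap   → 0 12
-      → -12
drop   → (empty)
-7     → -7

-7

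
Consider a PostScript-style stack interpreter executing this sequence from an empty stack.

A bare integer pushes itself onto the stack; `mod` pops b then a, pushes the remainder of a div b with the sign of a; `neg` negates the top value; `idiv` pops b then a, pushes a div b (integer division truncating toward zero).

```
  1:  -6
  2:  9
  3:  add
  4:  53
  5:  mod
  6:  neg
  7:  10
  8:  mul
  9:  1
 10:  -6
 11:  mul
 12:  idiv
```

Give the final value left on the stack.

5

-6   -> -6
9    -> -6 9
add  -> 3
53   -> 3 53
mod  -> 3
neg  -> -3
10   -> -3 10
mul  -> -30
1    -> -30 1
-6   -> -30 1 -6
mul  -> -30 -6
idiv -> 5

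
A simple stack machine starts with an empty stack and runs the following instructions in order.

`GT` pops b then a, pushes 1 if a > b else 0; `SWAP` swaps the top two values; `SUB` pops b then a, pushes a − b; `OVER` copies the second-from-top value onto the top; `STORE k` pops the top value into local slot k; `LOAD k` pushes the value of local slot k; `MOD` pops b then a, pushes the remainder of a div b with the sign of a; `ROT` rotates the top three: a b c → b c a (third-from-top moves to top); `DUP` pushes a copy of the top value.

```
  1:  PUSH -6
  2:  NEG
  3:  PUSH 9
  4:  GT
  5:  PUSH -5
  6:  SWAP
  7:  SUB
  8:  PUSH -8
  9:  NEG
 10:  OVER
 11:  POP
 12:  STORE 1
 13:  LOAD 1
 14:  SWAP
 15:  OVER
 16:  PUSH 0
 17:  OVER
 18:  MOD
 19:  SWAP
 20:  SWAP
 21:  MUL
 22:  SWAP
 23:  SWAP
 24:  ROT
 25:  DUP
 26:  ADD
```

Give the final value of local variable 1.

PUSH -6  -6
NEG      6
PUSH 9   6 9
GT       0
PUSH -5  0 -5
SWAP     -5 0
SUB      -5
PUSH -8  -5 -8
NEG      -5 8
OVER     -5 8 -5
POP      -5 8
STORE 1  -5
LOAD 1   -5 8
SWAP     8 -5
OVER     8 -5 8
PUSH 0   8 -5 8 0
OVER     8 -5 8 0 8
MOD      8 -5 8 0
SWAP     8 -5 0 8
SWAP     8 -5 8 0
MUL      8 -5 0
SWAP     8 0 -5
SWAP     8 -5 0
ROT      -5 0 8
DUP      -5 0 8 8
ADD      -5 0 16

8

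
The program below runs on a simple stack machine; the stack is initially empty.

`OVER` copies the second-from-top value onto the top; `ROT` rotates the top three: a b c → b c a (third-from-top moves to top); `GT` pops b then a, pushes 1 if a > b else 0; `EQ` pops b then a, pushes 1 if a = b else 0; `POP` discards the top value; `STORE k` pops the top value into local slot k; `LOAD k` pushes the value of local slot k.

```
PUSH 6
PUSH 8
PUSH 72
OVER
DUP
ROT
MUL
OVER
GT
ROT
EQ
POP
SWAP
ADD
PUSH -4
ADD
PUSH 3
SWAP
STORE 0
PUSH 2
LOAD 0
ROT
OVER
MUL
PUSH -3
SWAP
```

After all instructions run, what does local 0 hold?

10

PUSH 6  : [6]
PUSH 8  : [6, 8]
PUSH 72 : [6, 8, 72]
OVER    : [6, 8, 72, 8]
DUP     : [6, 8, 72, 8, 8]
ROT     : [6, 8, 8, 8, 72]
MUL     : [6, 8, 8, 576]
OVER    : [6, 8, 8, 576, 8]
GT      : [6, 8, 8, 1]
ROT     : [6, 8, 1, 8]
EQ      : [6, 8, 0]
POP     : [6, 8]
SWAP    : [8, 6]
ADD     : [14]
PUSH -4 : [14, -4]
ADD     : [10]
PUSH 3  : [10, 3]
SWAP    : [3, 10]
STORE 0 : [3]
PUSH 2  : [3, 2]
LOAD 0  : [3, 2, 10]
ROT     : [2, 10, 3]
OVER    : [2, 10, 3, 10]
MUL     : [2, 10, 30]
PUSH -3 : [2, 10, 30, -3]
SWAP    : [2, 10, -3, 30]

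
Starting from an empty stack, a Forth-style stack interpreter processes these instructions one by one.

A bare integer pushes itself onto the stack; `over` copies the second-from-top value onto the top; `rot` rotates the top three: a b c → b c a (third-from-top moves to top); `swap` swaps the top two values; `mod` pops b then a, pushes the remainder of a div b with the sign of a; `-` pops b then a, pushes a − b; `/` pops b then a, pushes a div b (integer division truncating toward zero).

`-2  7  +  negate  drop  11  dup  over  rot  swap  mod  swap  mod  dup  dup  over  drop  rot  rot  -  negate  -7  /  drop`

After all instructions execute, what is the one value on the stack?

0

-2      -2
7       -2 7
+       5
negate  -5
drop    (empty)
11      11
dup     11 11
over    11 11 11
rot     11 11 11
swap    11 11 11
mod     11 0
swap    0 11
mod     0
dup     0 0
dup     0 0 0
over    0 0 0 0
drop    0 0 0
rot     0 0 0
rot     0 0 0
-       0 0
negate  0 0
-7      0 0 -7
/       0 0
drop    0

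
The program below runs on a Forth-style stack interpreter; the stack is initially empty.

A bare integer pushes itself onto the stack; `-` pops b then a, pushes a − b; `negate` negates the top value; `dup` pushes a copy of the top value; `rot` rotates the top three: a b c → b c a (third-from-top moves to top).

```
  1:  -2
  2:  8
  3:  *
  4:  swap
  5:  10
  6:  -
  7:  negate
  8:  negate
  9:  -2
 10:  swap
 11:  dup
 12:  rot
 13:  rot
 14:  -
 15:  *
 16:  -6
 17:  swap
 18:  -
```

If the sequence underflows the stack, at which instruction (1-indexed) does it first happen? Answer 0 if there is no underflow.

-2 : -2
8  : -2 8
*  : -16
swap  — needs 2 operands, stack has 1 → underflow

4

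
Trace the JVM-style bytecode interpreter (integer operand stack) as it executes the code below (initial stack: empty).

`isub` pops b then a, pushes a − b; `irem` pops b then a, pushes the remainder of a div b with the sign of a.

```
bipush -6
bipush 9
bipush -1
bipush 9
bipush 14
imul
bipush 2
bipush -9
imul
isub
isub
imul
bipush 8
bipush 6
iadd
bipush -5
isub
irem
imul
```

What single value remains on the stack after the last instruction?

bipush -6 → [-6]
bipush 9  → [-6, 9]
bipush -1 → [-6, 9, -1]
bipush 9  → [-6, 9, -1, 9]
bipush 14 → [-6, 9, -1, 9, 14]
imul      → [-6, 9, -1, 126]
bipush 2  → [-6, 9, -1, 126, 2]
bipush -9 → [-6, 9, -1, 126, 2, -9]
imul      → [-6, 9, -1, 126, -18]
isub      → [-6, 9, -1, 144]
isub      → [-6, 9, -145]
imul      → [-6, -1305]
bipush 8  → [-6, -1305, 8]
bipush 6  → [-6, -1305, 8, 6]
iadd      → [-6, -1305, 14]
bipush -5 → [-6, -1305, 14, -5]
isub      → [-6, -1305, 19]
irem      → [-6, -13]
imul      → [78]

78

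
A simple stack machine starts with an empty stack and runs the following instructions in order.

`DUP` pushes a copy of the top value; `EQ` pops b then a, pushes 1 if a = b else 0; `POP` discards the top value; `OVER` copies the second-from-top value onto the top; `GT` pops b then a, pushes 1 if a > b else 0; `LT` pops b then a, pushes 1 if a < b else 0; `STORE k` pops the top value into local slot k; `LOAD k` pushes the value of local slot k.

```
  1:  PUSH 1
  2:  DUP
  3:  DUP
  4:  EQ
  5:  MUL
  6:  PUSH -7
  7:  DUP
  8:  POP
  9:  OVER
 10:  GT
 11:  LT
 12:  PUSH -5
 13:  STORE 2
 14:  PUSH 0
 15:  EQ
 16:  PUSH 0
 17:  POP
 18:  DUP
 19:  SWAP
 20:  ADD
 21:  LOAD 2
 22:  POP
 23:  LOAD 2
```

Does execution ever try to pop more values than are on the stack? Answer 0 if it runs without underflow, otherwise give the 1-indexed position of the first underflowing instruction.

0

PUSH 1  : 1
DUP     : 1 1
DUP     : 1 1 1
EQ      : 1 1
MUL     : 1
PUSH -7 : 1 -7
DUP     : 1 -7 -7
POP     : 1 -7
OVER    : 1 -7 1
GT      : 1 0
LT      : 0
PUSH -5 : 0 -5
STORE 2 : 0
PUSH 0  : 0 0
EQ      : 1
PUSH 0  : 1 0
POP     : 1
DUP     : 1 1
SWAP    : 1 1
ADD     : 2
LOAD 2  : 2 -5
POP     : 2
LOAD 2  : 2 -5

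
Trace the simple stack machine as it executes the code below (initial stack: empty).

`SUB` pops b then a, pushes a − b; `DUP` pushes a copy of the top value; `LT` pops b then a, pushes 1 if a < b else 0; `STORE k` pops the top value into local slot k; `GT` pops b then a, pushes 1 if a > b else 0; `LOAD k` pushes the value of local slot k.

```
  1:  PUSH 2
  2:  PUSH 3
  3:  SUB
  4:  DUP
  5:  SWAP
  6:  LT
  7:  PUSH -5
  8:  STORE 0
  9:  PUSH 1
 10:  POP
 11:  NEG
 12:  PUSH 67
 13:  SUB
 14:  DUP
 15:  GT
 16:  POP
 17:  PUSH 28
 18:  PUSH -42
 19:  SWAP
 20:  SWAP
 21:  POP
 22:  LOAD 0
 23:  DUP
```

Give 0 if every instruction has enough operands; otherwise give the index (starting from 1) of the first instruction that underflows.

0

PUSH 2    2
PUSH 3    2 3
SUB       -1
DUP       -1 -1
SWAP      -1 -1
LT        0
PUSH -5   0 -5
STORE 0   0
PUSH 1    0 1
POP       0
NEG       0
PUSH 67   0 67
SUB       -67
DUP       -67 -67
GT        0
POP       (empty)
PUSH 28   28
PUSH -42  28 -42
SWAP      -42 28
SWAP      28 -42
POP       28
LOAD 0    28 -5
DUP       28 -5 -5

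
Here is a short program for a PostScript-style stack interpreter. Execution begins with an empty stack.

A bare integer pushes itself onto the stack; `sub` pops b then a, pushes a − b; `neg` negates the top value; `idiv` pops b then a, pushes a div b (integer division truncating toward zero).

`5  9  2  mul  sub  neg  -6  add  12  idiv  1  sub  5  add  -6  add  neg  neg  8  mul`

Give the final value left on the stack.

5     [5]
9     [5, 9]
2     [5, 9, 2]
mul   [5, 18]
sub   [-13]
neg   [13]
-6    [13, -6]
add   [7]
12    [7, 12]
idiv  [0]
1     [0, 1]
sub   [-1]
5     [-1, 5]
add   [4]
-6    [4, -6]
add   [-2]
neg   [2]
neg   [-2]
8     [-2, 8]
mul   [-16]

-16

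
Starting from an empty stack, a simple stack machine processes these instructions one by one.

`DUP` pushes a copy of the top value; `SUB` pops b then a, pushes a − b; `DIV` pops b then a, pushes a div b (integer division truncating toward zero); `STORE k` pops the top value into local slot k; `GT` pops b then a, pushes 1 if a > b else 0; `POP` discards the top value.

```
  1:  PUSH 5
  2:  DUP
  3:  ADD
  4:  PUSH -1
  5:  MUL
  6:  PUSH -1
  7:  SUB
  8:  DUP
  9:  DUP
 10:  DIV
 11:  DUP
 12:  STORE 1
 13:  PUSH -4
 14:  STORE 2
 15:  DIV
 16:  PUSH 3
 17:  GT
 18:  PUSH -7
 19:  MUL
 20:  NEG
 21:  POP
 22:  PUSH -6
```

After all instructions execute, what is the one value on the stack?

-6

PUSH 5   [5]
DUP      [5, 5]
ADD      [10]
PUSH -1  [10, -1]
MUL      [-10]
PUSH -1  [-10, -1]
SUB      [-9]
DUP      [-9, -9]
DUP      [-9, -9, -9]
DIV      [-9, 1]
DUP      [-9, 1, 1]
STORE 1  [-9, 1]
PUSH -4  [-9, 1, -4]
STORE 2  [-9, 1]
DIV      [-9]
PUSH 3   [-9, 3]
GT       [0]
PUSH -7  [0, -7]
MUL      [0]
NEG      [0]
POP      []
PUSH -6  [-6]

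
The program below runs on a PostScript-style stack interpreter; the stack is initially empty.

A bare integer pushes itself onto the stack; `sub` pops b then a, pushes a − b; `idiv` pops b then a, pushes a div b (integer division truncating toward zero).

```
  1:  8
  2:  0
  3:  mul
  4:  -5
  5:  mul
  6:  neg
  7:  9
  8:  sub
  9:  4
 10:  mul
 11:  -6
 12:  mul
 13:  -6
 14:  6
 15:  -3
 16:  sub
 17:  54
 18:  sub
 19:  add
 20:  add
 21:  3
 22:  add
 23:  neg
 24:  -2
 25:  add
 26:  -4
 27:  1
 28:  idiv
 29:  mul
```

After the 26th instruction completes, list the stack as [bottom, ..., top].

8   -> 8
0   -> 8 0
mul -> 0
-5  -> 0 -5
mul -> 0
neg -> 0
9   -> 0 9
sub -> -9
4   -> -9 4
mul -> -36
-6  -> -36 -6
mul -> 216
-6  -> 216 -6
6   -> 216 -6 6
-3  -> 216 -6 6 -3
sub -> 216 -6 9
54  -> 216 -6 9 54
sub -> 216 -6 -45
add -> 216 -51
add -> 165
3   -> 165 3
add -> 168
neg -> -168
-2  -> -168 -2
add -> -170
-4  -> -170 -4

[-170, -4]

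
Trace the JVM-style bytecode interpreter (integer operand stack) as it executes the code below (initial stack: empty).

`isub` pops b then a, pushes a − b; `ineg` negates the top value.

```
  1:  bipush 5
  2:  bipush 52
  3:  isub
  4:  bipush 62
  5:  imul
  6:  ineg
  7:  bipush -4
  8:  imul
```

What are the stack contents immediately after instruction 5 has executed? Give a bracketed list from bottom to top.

[-2914]

bipush 5  : [5]
bipush 52 : [5, 52]
isub      : [-47]
bipush 62 : [-47, 62]
imul      : [-2914]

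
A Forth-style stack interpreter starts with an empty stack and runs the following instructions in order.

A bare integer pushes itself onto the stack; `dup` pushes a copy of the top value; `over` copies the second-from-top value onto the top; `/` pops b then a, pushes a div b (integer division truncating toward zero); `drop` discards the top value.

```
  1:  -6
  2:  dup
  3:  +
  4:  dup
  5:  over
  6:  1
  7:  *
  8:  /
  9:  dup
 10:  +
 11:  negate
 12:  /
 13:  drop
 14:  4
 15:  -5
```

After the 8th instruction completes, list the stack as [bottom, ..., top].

-6   → -6
dup  → -6 -6
+    → -12
dup  → -12 -12
over → -12 -12 -12
1    → -12 -12 -12 1
*    → -12 -12 -12
/    → -12 1

[-12, 1]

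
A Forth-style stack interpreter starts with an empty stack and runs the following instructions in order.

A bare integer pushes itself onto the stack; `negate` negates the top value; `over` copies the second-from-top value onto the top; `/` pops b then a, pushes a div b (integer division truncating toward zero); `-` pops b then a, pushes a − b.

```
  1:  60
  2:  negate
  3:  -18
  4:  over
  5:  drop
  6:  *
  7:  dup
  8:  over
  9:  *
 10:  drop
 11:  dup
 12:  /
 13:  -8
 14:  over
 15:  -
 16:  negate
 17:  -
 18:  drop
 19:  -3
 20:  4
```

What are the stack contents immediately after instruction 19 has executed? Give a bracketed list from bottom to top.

[-3]

60     -> [60]
negate -> [-60]
-18    -> [-60, -18]
over   -> [-60, -18, -60]
drop   -> [-60, -18]
*      -> [1080]
dup    -> [1080, 1080]
over   -> [1080, 1080, 1080]
*      -> [1080, 1166400]
drop   -> [1080]
dup    -> [1080, 1080]
/      -> [1]
-8     -> [1, -8]
over   -> [1, -8, 1]
-      -> [1, -9]
negate -> [1, 9]
-      -> [-8]
drop   -> []
-3     -> [-3]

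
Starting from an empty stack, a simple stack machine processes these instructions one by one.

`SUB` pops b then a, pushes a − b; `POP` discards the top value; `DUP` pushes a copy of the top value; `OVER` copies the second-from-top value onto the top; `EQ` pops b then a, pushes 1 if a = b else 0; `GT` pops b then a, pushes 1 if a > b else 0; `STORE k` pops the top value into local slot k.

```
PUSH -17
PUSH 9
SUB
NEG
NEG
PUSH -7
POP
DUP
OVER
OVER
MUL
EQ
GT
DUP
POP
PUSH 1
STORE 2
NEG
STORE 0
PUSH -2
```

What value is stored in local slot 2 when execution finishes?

1

PUSH -17 → [-17]
PUSH 9   → [-17, 9]
SUB      → [-26]
NEG      → [26]
NEG      → [-26]
PUSH -7  → [-26, -7]
POP      → [-26]
DUP      → [-26, -26]
OVER     → [-26, -26, -26]
OVER     → [-26, -26, -26, -26]
MUL      → [-26, -26, 676]
EQ       → [-26, 0]
GT       → [0]
DUP      → [0, 0]
POP      → [0]
PUSH 1   → [0, 1]
STORE 2  → [0]
NEG      → [0]
STORE 0  → []
PUSH -2  → [-2]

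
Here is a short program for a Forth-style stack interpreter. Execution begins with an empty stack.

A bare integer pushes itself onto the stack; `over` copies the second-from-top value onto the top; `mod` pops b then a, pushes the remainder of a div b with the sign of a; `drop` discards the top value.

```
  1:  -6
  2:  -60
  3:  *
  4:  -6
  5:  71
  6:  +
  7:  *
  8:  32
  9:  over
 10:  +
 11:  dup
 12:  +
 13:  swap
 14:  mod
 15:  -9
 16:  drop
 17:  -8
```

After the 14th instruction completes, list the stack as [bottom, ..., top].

[64]

-6   : -6
-60  : -6 -60
*    : 360
-6   : 360 -6
71   : 360 -6 71
+    : 360 65
*    : 23400
32   : 23400 32
over : 23400 32 23400
+    : 23400 23432
dup  : 23400 23432 23432
+    : 23400 46864
swap : 46864 23400
mod  : 64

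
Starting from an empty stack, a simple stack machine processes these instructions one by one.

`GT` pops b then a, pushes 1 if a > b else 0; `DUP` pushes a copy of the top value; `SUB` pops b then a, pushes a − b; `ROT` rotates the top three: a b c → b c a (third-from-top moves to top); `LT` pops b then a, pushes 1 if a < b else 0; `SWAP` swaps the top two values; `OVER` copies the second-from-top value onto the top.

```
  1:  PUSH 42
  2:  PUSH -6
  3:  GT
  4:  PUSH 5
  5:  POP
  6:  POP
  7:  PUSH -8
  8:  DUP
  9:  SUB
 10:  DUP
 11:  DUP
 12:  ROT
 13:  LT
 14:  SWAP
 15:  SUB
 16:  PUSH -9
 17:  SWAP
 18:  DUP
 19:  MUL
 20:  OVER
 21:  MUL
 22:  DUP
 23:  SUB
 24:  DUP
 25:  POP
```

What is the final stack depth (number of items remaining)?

2

PUSH 42 → 42
PUSH -6 → 42 -6
GT      → 1
PUSH 5  → 1 5
POP     → 1
POP     → (empty)
PUSH -8 → -8
DUP     → -8 -8
SUB     → 0
DUP     → 0 0
DUP     → 0 0 0
ROT     → 0 0 0
LT      → 0 0
SWAP    → 0 0
SUB     → 0
PUSH -9 → 0 -9
SWAP    → -9 0
DUP     → -9 0 0
MUL     → -9 0
OVER    → -9 0 -9
MUL     → -9 0
DUP     → -9 0 0
SUB     → -9 0
DUP     → -9 0 0
POP     → -9 0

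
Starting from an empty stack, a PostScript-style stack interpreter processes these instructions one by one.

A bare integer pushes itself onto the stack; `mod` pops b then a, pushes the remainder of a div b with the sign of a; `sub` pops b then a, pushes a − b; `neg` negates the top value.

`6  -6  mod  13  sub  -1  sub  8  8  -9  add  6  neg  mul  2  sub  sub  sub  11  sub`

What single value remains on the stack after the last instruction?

6   → [6]
-6  → [6, -6]
mod → [0]
13  → [0, 13]
sub → [-13]
-1  → [-13, -1]
sub → [-12]
8   → [-12, 8]
8   → [-12, 8, 8]
-9  → [-12, 8, 8, -9]
add → [-12, 8, -1]
6   → [-12, 8, -1, 6]
neg → [-12, 8, -1, -6]
mul → [-12, 8, 6]
2   → [-12, 8, 6, 2]
sub → [-12, 8, 4]
sub → [-12, 4]
sub → [-16]
11  → [-16, 11]
sub → [-27]

-27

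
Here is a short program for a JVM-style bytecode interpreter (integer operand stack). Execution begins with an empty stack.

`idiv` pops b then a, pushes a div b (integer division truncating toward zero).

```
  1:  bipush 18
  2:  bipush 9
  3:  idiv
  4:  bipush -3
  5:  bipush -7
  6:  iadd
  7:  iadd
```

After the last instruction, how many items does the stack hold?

bipush 18  [18]
bipush 9   [18, 9]
idiv       [2]
bipush -3  [2, -3]
bipush -7  [2, -3, -7]
iadd       [2, -10]
iadd       [-8]

1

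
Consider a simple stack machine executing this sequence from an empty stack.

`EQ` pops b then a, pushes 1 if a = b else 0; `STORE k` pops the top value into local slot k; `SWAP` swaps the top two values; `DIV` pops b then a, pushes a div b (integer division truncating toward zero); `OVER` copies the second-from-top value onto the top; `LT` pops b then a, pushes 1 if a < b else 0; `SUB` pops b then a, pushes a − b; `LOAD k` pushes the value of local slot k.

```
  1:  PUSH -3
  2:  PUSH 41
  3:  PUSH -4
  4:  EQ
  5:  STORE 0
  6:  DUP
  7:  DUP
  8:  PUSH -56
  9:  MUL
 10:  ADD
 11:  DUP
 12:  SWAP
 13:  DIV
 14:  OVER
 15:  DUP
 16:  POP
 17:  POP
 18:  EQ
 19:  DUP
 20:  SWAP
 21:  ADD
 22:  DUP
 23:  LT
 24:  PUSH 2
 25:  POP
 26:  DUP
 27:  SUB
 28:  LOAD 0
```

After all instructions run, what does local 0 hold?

0

PUSH -3  → [-3]
PUSH 41  → [-3, 41]
PUSH -4  → [-3, 41, -4]
EQ       → [-3, 0]
STORE 0  → [-3]
DUP      → [-3, -3]
DUP      → [-3, -3, -3]
PUSH -56 → [-3, -3, -3, -56]
MUL      → [-3, -3, 168]
ADD      → [-3, 165]
DUP      → [-3, 165, 165]
SWAP     → [-3, 165, 165]
DIV      → [-3, 1]
OVER     → [-3, 1, -3]
DUP      → [-3, 1, -3, -3]
POP      → [-3, 1, -3]
POP      → [-3, 1]
EQ       → [0]
DUP      → [0, 0]
SWAP     → [0, 0]
ADD      → [0]
DUP      → [0, 0]
LT       → [0]
PUSH 2   → [0, 2]
POP      → [0]
DUP      → [0, 0]
SUB      → [0]
LOAD 0   → [0, 0]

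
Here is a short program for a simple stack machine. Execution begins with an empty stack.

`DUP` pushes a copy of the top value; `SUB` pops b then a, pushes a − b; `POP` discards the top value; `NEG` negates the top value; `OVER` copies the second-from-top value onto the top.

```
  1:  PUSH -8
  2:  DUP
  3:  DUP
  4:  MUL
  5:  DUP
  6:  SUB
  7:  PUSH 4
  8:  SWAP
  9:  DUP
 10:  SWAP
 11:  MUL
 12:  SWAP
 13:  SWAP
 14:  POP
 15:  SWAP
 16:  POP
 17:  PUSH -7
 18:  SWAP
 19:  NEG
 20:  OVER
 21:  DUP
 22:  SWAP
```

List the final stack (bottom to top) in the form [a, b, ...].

[-7, -4, -7, -7]

PUSH -8  [-8]
DUP      [-8, -8]
DUP      [-8, -8, -8]
MUL      [-8, 64]
DUP      [-8, 64, 64]
SUB      [-8, 0]
PUSH 4   [-8, 0, 4]
SWAP     [-8, 4, 0]
DUP      [-8, 4, 0, 0]
SWAP     [-8, 4, 0, 0]
MUL      [-8, 4, 0]
SWAP     [-8, 0, 4]
SWAP     [-8, 4, 0]
POP      [-8, 4]
SWAP     [4, -8]
POP      [4]
PUSH -7  [4, -7]
SWAP     [-7, 4]
NEG      [-7, -4]
OVER     [-7, -4, -7]
DUP      [-7, -4, -7, -7]
SWAP     [-7, -4, -7, -7]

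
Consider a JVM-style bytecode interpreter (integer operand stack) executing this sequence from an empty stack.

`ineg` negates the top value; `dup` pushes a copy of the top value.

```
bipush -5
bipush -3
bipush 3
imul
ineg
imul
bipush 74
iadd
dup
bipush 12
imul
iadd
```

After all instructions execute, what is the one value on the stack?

bipush -5  -5
bipush -3  -5 -3
bipush 3   -5 -3 3
imul       -5 -9
ineg       -5 9
imul       -45
bipush 74  -45 74
iadd       29
dup        29 29
bipush 12  29 29 12
imul       29 348
iadd       377

377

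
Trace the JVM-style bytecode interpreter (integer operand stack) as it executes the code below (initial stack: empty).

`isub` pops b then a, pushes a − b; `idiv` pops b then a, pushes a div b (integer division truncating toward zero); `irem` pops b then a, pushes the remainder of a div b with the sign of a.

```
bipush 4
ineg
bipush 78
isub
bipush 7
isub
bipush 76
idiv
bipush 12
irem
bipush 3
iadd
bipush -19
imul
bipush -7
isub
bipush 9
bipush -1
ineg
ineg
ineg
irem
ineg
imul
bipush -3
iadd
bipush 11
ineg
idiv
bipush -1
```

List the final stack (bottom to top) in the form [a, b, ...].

bipush 4   → 4
ineg       → -4
bipush 78  → -4 78
isub       → -82
bipush 7   → -82 7
isub       → -89
bipush 76  → -89 76
idiv       → -1
bipush 12  → -1 12
irem       → -1
bipush 3   → -1 3
iadd       → 2
bipush -19 → 2 -19
imul       → -38
bipush -7  → -38 -7
isub       → -31
bipush 9   → -31 9
bipush -1  → -31 9 -1
ineg       → -31 9 1
ineg       → -31 9 -1
ineg       → -31 9 1
irem       → -31 0
ineg       → -31 0
imul       → 0
bipush -3  → 0 -3
iadd       → -3
bipush 11  → -3 11
ineg       → -3 -11
idiv       → 0
bipush -1  → 0 -1

[0, -1]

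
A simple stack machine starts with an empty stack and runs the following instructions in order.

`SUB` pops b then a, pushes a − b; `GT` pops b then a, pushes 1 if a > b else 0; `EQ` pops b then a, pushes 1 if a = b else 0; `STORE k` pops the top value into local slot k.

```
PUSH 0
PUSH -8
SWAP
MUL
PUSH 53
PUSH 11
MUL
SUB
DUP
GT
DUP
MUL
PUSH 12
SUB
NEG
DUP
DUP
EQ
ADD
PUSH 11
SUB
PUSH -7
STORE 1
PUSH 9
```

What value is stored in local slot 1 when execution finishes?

PUSH 0  -> 0
PUSH -8 -> 0 -8
SWAP    -> -8 0
MUL     -> 0
PUSH 53 -> 0 53
PUSH 11 -> 0 53 11
MUL     -> 0 583
SUB     -> -583
DUP     -> -583 -583
GT      -> 0
DUP     -> 0 0
MUL     -> 0
PUSH 12 -> 0 12
SUB     -> -12
NEG     -> 12
DUP     -> 12 12
DUP     -> 12 12 12
EQ      -> 12 1
ADD     -> 13
PUSH 11 -> 13 11
SUB     -> 2
PUSH -7 -> 2 -7
STORE 1 -> 2
PUSH 9  -> 2 9

-7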